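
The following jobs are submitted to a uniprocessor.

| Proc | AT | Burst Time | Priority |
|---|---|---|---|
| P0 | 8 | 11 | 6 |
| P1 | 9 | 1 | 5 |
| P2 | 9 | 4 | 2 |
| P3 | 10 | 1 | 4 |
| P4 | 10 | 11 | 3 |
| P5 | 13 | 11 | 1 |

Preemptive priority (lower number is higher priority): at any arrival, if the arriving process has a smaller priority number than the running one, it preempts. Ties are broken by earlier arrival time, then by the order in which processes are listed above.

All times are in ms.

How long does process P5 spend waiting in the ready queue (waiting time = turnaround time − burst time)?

0

Gantt: | idle 0-8 | P0 8-9 | P2 9-13 | P5 13-24 | P4 24-35 | P3 35-36 | P1 36-37 | P0 37-47 |
Completion: P0=47  P1=37  P2=13  P3=36  P4=35  P5=24
Turnaround (C−A): P0=39  P1=28  P2=4  P3=26  P4=25  P5=11
Waiting(P5) = turnaround − burst = 11 − 11 = 0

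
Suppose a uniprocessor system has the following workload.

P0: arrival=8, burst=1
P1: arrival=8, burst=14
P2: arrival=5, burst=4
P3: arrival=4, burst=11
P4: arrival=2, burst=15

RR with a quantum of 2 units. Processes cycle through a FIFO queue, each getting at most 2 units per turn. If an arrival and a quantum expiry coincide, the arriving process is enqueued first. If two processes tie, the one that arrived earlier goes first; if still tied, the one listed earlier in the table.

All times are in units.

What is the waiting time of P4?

28

Schedule: | idle 0-2 | P4 2-4 | P3 4-6 | P4 6-8 | P2 8-10 | P3 10-12 | P0 12-13 | P1 13-15 | P4 15-17 | P2 17-19 | P3 19-21 | P1 21-23 | P4 23-25 | P3 25-27 | P1 27-29 | P4 29-31 | P3 31-33 | P1 33-35 | P4 35-37 | P3 37-38 | P1 38-40 | P4 40-42 | P1 42-44 | P4 44-45 | P1 45-47 |
Completion: P0=13  P1=47  P2=19  P3=38  P4=45
Turnaround (C−A): P0=5  P1=39  P2=14  P3=34  P4=43
Waiting(P4) = turnaround − burst = 43 − 15 = 28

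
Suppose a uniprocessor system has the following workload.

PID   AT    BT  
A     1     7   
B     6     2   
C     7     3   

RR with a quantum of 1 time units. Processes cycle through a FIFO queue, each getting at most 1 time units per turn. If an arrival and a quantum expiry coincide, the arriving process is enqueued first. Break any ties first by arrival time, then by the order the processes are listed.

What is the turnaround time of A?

Schedule: | idle 0-1 | A 1-6 | B 6-7 | A 7-8 | C 8-9 | B 9-10 | A 10-11 | C 11-13 |
Completion: A=11  B=10  C=13
Turnaround (C−A): A=10  B=4  C=6
Turnaround(A) = completion − arrival = 11 − 1 = 10

10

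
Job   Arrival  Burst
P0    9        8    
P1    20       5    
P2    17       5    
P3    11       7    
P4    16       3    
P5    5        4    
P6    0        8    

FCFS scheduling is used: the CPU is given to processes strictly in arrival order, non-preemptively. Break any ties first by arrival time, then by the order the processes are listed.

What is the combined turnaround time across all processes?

94

Gantt: | P6 0-8 | P5 8-12 | P0 12-20 | P3 20-27 | P4 27-30 | P2 30-35 | P1 35-40 |
Completion: P0=20  P1=40  P2=35  P3=27  P4=30  P5=12  P6=8
Turnaround = completion − arrival: P0=11, P1=20, P2=18, P3=16, P4=14, P5=7, P6=8
Total turnaround = 11 + 20 + 18 + 16 + 14 + 7 + 8 = 94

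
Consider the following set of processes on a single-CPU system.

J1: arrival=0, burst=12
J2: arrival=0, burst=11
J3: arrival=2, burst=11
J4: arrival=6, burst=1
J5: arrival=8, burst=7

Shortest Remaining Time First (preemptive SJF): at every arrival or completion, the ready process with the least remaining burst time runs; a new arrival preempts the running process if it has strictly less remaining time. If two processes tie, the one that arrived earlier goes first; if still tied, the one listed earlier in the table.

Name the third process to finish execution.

Timeline: | J2 0-6 | J4 6-7 | J2 7-12 | J5 12-19 | J3 19-30 | J1 30-42 |
Completion: J1=42  J2=12  J3=30  J4=7  J5=19
Finish order: J4 → J2 → J5 → J3 → J1

J5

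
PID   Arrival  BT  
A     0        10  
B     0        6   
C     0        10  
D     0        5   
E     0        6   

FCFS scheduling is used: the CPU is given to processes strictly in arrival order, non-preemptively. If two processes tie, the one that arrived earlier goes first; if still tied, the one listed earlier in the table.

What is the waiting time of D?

Schedule: | A 0-10 | B 10-16 | C 16-26 | D 26-31 | E 31-37 |
Completion: A=10  B=16  C=26  D=31  E=37
Turnaround (C−A): A=10  B=16  C=26  D=31  E=37
Waiting(D) = turnaround − burst = 31 − 5 = 26

26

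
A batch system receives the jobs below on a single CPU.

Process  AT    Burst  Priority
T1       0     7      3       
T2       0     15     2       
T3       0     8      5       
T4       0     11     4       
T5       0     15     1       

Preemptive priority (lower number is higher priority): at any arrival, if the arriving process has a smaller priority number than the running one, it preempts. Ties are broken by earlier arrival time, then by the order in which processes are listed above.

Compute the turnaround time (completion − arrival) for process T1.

Gantt: | T5 0-15 | T2 15-30 | T1 30-37 | T4 37-48 | T3 48-56 |
Completion: T1=37  T2=30  T3=56  T4=48  T5=15
Turnaround (C−A): T1=37  T2=30  T3=56  T4=48  T5=15
Turnaround(T1) = completion − arrival = 37 − 0 = 37

37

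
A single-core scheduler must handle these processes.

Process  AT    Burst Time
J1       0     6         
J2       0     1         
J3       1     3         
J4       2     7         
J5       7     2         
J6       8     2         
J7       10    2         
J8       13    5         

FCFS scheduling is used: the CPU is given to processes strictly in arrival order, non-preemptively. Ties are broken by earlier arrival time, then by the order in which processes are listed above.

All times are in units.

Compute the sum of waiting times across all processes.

62

Gantt: | J1 0-6 | J2 6-7 | J3 7-10 | J4 10-17 | J5 17-19 | J6 19-21 | J7 21-23 | J8 23-28 |
Completion: J1=6  J2=7  J3=10  J4=17  J5=19  J6=21  J7=23  J8=28
Turnaround (C−A): J1=6  J2=7  J3=9  J4=15  J5=12  J6=13  J7=13  J8=15
Waiting = turnaround − burst: J1=0, J2=6, J3=6, J4=8, J5=10, J6=11, J7=11, J8=10
Total waiting = 0 + 6 + 6 + 8 + 10 + 11 + 11 + 10 = 62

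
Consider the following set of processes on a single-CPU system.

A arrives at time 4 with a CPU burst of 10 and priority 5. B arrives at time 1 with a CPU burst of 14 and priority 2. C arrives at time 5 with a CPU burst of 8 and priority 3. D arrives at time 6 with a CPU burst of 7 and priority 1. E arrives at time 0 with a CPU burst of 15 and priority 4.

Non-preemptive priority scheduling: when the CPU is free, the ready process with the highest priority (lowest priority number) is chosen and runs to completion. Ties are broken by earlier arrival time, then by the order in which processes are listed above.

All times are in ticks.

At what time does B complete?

36

Gantt: | E 0-15 | D 15-22 | B 22-36 | C 36-44 | A 44-54 |
Completion: A=54  B=36  C=44  D=22  E=15
Turnaround (C−A): A=50  B=35  C=39  D=16  E=15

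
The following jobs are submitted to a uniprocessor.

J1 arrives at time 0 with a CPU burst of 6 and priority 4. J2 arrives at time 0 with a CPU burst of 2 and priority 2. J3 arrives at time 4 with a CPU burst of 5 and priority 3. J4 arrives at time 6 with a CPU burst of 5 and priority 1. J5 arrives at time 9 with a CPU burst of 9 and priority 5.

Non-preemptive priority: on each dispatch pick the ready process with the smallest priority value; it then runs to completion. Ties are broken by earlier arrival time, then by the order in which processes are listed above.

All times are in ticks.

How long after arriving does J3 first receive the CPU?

Timeline: | J2 0-2 | J1 2-8 | J4 8-13 | J3 13-18 | J5 18-27 |
Completion: J1=8  J2=2  J3=18  J4=13  J5=27
Turnaround (C−A): J1=8  J2=2  J3=14  J4=7  J5=18
Response(J3) = first start − arrival = 13 − 4 = 9

9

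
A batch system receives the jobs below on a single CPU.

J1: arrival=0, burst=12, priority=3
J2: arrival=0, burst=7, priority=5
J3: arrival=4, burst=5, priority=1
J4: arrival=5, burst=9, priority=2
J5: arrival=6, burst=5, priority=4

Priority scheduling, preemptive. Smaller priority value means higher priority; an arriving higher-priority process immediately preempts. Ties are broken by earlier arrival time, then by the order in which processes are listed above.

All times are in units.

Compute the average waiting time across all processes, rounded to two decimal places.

Gantt: | J1 0-4 | J3 4-9 | J4 9-18 | J1 18-26 | J5 26-31 | J2 31-38 |
Completion: J1=26  J2=38  J3=9  J4=18  J5=31
Waiting times: J1=14, J2=31, J3=0, J4=4, J5=20
Average waiting = (14+31+0+4+20) / 5 = 69/5 = 13.80

13.80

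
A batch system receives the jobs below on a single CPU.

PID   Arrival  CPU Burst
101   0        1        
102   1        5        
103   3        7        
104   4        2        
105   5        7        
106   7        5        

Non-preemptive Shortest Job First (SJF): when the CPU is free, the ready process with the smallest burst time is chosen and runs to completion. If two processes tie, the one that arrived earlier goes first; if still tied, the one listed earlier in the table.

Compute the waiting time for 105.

Timeline: | 101 0-1 | 102 1-6 | 104 6-8 | 106 8-13 | 103 13-20 | 105 20-27 |
Completion: 101=1  102=6  103=20  104=8  105=27  106=13
Turnaround (C−A): 101=1  102=5  103=17  104=4  105=22  106=6
Waiting(105) = turnaround − burst = 22 − 7 = 15

15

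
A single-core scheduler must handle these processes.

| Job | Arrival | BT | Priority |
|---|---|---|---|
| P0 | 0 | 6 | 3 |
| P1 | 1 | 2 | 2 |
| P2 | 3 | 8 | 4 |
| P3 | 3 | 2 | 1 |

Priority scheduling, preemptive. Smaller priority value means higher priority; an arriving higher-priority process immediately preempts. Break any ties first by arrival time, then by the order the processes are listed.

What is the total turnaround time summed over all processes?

Gantt: | P0 0-1 | P1 1-3 | P3 3-5 | P0 5-10 | P2 10-18 |
Completion: P0=10  P1=3  P2=18  P3=5
Turnaround (C−A): P0=10  P1=2  P2=15  P3=2
Turnaround = completion − arrival: P0=10, P1=2, P2=15, P3=2
Total turnaround = 10 + 2 + 15 + 2 = 29

29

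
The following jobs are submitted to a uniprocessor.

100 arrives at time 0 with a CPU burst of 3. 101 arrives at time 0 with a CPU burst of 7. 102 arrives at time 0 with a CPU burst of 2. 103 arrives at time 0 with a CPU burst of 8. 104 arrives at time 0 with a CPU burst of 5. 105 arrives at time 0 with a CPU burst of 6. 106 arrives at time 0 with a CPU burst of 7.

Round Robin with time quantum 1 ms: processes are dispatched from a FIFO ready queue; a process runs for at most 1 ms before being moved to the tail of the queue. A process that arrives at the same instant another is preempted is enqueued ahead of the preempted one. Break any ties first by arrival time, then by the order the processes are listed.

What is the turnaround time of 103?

38

Timeline: | 100 0-1 | 101 1-2 | 102 2-3 | 103 3-4 | 104 4-5 | 105 5-6 | 106 6-7 | 100 7-8 | 101 8-9 | 102 9-10 | 103 10-11 | 104 11-12 | 105 12-13 | 106 13-14 | 100 14-15 | 101 15-16 | 103 16-17 | 104 17-18 | 105 18-19 | 106 19-20 | 101 20-21 | 103 21-22 | 104 22-23 | 105 23-24 | 106 24-25 | 101 25-26 | 103 26-27 | 104 27-28 | 105 28-29 | 106 29-30 | 101 30-31 | 103 31-32 | 105 32-33 | 106 33-34 | 101 34-35 | 103 35-36 | 106 36-37 | 103 37-38 |
Completion: 100=15  101=35  102=10  103=38  104=28  105=33  106=37
Turnaround(103) = completion − arrival = 38 − 0 = 38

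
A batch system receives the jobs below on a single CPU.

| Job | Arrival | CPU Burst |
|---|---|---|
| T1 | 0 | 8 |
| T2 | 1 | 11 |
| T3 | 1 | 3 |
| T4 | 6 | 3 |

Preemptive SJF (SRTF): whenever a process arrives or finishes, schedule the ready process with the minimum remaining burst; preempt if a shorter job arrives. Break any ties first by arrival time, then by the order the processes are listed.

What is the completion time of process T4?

9

Gantt: | T1 0-1 | T3 1-4 | T1 4-6 | T4 6-9 | T1 9-14 | T2 14-25 |
Completion: T1=14  T2=25  T3=4  T4=9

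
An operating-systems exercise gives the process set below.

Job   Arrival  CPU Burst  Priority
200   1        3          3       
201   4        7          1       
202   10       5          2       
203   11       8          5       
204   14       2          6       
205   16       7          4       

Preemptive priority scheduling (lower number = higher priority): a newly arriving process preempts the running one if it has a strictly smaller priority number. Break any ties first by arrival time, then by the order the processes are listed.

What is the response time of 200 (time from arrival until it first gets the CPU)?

0

Schedule: | idle 0-1 | 200 1-4 | 201 4-11 | 202 11-16 | 205 16-23 | 203 23-31 | 204 31-33 |
Completion: 200=4  201=11  202=16  203=31  204=33  205=23
Turnaround (C−A): 200=3  201=7  202=6  203=20  204=19  205=7
Response(200) = first start − arrival = 1 − 1 = 0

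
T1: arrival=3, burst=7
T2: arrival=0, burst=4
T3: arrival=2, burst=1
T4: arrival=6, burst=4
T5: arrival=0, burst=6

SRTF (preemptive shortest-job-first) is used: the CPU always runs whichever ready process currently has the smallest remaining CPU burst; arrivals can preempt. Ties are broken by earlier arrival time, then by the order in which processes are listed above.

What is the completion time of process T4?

10

Schedule: | T2 0-2 | T3 2-3 | T2 3-5 | T5 5-6 | T4 6-10 | T5 10-15 | T1 15-22 |
Completion: T1=22  T2=5  T3=3  T4=10  T5=15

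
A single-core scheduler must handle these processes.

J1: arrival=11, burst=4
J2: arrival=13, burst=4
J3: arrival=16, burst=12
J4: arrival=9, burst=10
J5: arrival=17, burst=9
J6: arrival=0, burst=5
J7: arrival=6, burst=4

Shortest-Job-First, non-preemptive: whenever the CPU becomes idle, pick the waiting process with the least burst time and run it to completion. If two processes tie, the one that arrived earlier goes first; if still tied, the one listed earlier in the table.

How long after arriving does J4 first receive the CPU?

Gantt: | J6 0-5 | idle 5-6 | J7 6-10 | J4 10-20 | J1 20-24 | J2 24-28 | J5 28-37 | J3 37-49 |
Completion: J1=24  J2=28  J3=49  J4=20  J5=37  J6=5  J7=10
Turnaround (C−A): J1=13  J2=15  J3=33  J4=11  J5=20  J6=5  J7=4
Response(J4) = first start − arrival = 10 − 9 = 1

1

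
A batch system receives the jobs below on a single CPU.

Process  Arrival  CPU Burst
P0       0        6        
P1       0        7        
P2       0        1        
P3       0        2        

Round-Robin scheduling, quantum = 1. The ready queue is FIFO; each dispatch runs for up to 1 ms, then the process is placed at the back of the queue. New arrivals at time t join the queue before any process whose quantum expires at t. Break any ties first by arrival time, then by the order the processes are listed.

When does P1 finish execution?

Timeline: | P0 0-1 | P1 1-2 | P2 2-3 | P3 3-4 | P0 4-5 | P1 5-6 | P3 6-7 | P0 7-8 | P1 8-9 | P0 9-10 | P1 10-11 | P0 11-12 | P1 12-13 | P0 13-14 | P1 14-16 |
Completion: P0=14  P1=16  P2=3  P3=7

16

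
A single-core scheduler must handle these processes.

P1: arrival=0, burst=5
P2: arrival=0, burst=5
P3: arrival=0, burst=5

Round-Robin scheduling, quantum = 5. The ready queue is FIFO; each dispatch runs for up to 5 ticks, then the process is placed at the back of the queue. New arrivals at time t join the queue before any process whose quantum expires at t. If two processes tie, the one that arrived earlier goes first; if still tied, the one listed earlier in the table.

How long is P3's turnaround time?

Schedule: | P1 0-5 | P2 5-10 | P3 10-15 |
Completion: P1=5  P2=10  P3=15
Turnaround (C−A): P1=5  P2=10  P3=15
Turnaround(P3) = completion − arrival = 15 − 0 = 15

15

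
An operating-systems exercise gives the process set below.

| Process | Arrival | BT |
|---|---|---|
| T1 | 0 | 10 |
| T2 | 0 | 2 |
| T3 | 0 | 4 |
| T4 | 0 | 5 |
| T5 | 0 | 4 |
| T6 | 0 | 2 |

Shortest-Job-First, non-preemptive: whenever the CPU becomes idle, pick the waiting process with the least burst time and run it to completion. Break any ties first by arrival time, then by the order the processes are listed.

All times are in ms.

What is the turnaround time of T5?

12

Timeline: | T2 0-2 | T6 2-4 | T3 4-8 | T5 8-12 | T4 12-17 | T1 17-27 |
Completion: T1=27  T2=2  T3=8  T4=17  T5=12  T6=4
Turnaround (C−A): T1=27  T2=2  T3=8  T4=17  T5=12  T6=4
Turnaround(T5) = completion − arrival = 12 − 0 = 12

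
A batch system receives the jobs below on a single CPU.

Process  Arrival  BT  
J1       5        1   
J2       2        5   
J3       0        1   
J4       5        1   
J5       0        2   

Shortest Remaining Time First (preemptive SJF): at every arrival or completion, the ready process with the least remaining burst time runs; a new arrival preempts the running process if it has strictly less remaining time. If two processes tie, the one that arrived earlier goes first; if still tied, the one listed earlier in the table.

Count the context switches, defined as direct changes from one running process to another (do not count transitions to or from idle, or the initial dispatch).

Timeline: | J3 0-1 | J5 1-3 | J2 3-5 | J1 5-6 | J4 6-7 | J2 7-10 |
Completion: J1=6  J2=10  J3=1  J4=7  J5=3
Turnaround (C−A): J1=1  J2=8  J3=1  J4=2  J5=3

5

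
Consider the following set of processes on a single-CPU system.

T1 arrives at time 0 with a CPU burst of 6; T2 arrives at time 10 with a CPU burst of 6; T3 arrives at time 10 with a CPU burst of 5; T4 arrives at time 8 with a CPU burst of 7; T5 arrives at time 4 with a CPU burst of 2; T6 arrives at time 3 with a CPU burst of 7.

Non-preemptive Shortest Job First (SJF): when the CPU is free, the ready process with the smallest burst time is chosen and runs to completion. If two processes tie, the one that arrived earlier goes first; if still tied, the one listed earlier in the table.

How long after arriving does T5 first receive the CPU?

2

Timeline: | T1 0-6 | T5 6-8 | T6 8-15 | T3 15-20 | T2 20-26 | T4 26-33 |
Completion: T1=6  T2=26  T3=20  T4=33  T5=8  T6=15
Turnaround (C−A): T1=6  T2=16  T3=10  T4=25  T5=4  T6=12
Response(T5) = first start − arrival = 6 − 4 = 2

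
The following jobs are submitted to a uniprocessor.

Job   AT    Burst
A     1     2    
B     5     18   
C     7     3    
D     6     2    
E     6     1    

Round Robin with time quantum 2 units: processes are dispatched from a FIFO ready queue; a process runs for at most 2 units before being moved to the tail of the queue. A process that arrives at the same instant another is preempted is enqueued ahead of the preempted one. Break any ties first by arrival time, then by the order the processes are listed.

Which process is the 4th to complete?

C

Schedule: | idle 0-1 | A 1-3 | idle 3-5 | B 5-7 | D 7-9 | E 9-10 | C 10-12 | B 12-14 | C 14-15 | B 15-29 |
Completion: A=3  B=29  C=15  D=9  E=10
Turnaround (C−A): A=2  B=24  C=8  D=3  E=4
Finish order: A → D → E → C → B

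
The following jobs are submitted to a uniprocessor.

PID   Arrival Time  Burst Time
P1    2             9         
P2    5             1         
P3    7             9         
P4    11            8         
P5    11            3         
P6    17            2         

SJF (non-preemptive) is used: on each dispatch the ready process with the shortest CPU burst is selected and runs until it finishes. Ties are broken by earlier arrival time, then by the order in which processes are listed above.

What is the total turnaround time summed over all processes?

67

Timeline: | idle 0-2 | P1 2-11 | P2 11-12 | P5 12-15 | P4 15-23 | P6 23-25 | P3 25-34 |
Completion: P1=11  P2=12  P3=34  P4=23  P5=15  P6=25
Turnaround = completion − arrival: P1=9, P2=7, P3=27, P4=12, P5=4, P6=8
Total turnaround = 9 + 7 + 27 + 12 + 4 + 8 = 67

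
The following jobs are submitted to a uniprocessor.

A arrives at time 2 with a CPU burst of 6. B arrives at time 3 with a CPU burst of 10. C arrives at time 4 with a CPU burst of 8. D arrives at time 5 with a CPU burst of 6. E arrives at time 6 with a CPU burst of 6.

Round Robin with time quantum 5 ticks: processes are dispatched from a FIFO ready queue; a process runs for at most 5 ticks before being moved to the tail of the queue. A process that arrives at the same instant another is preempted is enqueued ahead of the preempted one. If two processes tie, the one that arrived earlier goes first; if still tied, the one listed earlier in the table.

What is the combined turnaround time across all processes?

Timeline: | idle 0-2 | A 2-7 | B 7-12 | C 12-17 | D 17-22 | E 22-27 | A 27-28 | B 28-33 | C 33-36 | D 36-37 | E 37-38 |
Completion: A=28  B=33  C=36  D=37  E=38
Turnaround (C−A): A=26  B=30  C=32  D=32  E=32
Turnaround = completion − arrival: A=26, B=30, C=32, D=32, E=32
Total turnaround = 26 + 30 + 32 + 32 + 32 = 152

152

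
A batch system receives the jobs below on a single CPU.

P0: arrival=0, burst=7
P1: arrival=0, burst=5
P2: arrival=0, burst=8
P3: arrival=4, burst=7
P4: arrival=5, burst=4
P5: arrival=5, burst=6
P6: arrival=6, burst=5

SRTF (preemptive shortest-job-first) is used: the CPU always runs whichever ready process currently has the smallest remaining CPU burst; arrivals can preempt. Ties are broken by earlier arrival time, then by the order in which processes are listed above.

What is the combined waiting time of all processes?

89

Timeline: | P1 0-5 | P4 5-9 | P6 9-14 | P5 14-20 | P0 20-27 | P3 27-34 | P2 34-42 |
Completion: P0=27  P1=5  P2=42  P3=34  P4=9  P5=20  P6=14
Waiting = turnaround − burst: P0=20, P1=0, P2=34, P3=23, P4=0, P5=9, P6=3
Total waiting = 20 + 0 + 34 + 23 + 0 + 9 + 3 = 89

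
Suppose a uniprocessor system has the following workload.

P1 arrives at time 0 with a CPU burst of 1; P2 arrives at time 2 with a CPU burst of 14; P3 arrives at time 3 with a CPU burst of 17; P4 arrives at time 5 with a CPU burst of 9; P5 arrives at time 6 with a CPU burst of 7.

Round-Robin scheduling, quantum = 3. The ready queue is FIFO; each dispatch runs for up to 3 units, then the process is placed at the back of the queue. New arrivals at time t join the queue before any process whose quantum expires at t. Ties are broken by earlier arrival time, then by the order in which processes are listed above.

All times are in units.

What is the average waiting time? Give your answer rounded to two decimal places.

20.80

Gantt: | P1 0-1 | idle 1-2 | P2 2-5 | P3 5-8 | P4 8-11 | P2 11-14 | P5 14-17 | P3 17-20 | P4 20-23 | P2 23-26 | P5 26-29 | P3 29-32 | P4 32-35 | P2 35-38 | P5 38-39 | P3 39-42 | P2 42-44 | P3 44-49 |
Completion: P1=1  P2=44  P3=49  P4=35  P5=39
Turnaround (C−A): P1=1  P2=42  P3=46  P4=30  P5=33
Waiting times: P1=0, P2=28, P3=29, P4=21, P5=26
Average waiting = (0+28+29+21+26) / 5 = 104/5 = 20.80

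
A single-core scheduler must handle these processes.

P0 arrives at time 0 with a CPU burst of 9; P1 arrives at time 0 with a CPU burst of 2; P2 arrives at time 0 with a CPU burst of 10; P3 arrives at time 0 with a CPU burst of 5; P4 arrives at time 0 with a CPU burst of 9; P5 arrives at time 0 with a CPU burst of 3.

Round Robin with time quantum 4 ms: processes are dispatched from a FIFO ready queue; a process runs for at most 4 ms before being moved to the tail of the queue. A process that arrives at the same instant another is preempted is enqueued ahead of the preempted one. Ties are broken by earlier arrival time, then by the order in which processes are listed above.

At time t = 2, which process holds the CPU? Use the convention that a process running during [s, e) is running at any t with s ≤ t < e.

P0

Gantt: | P0 0-4 | P1 4-6 | P2 6-10 | P3 10-14 | P4 14-18 | P5 18-21 | P0 21-25 | P2 25-29 | P3 29-30 | P4 30-34 | P0 34-35 | P2 35-37 | P4 37-38 |
Completion: P0=35  P1=6  P2=37  P3=30  P4=38  P5=21
Turnaround (C−A): P0=35  P1=6  P2=37  P3=30  P4=38  P5=21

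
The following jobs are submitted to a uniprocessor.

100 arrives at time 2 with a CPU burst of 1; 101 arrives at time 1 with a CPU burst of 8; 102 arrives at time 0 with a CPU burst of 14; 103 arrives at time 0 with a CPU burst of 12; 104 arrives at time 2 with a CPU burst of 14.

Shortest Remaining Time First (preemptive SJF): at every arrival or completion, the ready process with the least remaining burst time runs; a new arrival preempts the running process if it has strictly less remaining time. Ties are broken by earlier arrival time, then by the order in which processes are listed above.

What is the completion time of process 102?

35

Gantt: | 103 0-1 | 101 1-2 | 100 2-3 | 101 3-10 | 103 10-21 | 102 21-35 | 104 35-49 |
Completion: 100=3  101=10  102=35  103=21  104=49
Turnaround (C−A): 100=1  101=9  102=35  103=21  104=47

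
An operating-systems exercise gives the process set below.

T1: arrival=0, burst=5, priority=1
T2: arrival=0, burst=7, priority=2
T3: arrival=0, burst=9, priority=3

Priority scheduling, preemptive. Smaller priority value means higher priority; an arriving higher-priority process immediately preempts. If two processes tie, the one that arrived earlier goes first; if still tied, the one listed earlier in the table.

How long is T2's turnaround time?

Timeline: | T1 0-5 | T2 5-12 | T3 12-21 |
Completion: T1=5  T2=12  T3=21
Turnaround(T2) = completion − arrival = 12 − 0 = 12

12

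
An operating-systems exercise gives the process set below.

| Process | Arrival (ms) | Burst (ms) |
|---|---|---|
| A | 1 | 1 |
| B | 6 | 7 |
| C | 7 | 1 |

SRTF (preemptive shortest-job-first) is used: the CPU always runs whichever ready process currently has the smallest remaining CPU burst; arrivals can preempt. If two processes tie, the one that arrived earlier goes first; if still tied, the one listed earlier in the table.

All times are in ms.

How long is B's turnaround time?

Timeline: | idle 0-1 | A 1-2 | idle 2-6 | B 6-7 | C 7-8 | B 8-14 |
Completion: A=2  B=14  C=8
Turnaround(B) = completion − arrival = 14 − 6 = 8

8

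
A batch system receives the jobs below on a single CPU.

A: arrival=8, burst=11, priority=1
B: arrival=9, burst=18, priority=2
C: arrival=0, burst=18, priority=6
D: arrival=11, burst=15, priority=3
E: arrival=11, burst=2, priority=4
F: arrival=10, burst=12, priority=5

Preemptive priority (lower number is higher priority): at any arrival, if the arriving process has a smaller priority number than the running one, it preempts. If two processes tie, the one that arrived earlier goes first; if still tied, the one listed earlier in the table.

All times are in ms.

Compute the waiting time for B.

Gantt: | C 0-8 | A 8-19 | B 19-37 | D 37-52 | E 52-54 | F 54-66 | C 66-76 |
Completion: A=19  B=37  C=76  D=52  E=54  F=66
Waiting(B) = turnaround − burst = 28 − 18 = 10

10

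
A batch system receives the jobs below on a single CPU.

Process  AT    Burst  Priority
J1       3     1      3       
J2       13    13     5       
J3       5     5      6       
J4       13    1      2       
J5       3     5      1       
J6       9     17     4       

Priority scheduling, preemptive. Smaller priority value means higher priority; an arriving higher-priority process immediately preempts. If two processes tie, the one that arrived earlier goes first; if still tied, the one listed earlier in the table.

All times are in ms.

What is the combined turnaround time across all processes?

Gantt: | idle 0-3 | J5 3-8 | J1 8-9 | J6 9-13 | J4 13-14 | J6 14-27 | J2 27-40 | J3 40-45 |
Completion: J1=9  J2=40  J3=45  J4=14  J5=8  J6=27
Turnaround (C−A): J1=6  J2=27  J3=40  J4=1  J5=5  J6=18
Turnaround = completion − arrival: J1=6, J2=27, J3=40, J4=1, J5=5, J6=18
Total turnaround = 6 + 27 + 40 + 1 + 5 + 18 = 97

97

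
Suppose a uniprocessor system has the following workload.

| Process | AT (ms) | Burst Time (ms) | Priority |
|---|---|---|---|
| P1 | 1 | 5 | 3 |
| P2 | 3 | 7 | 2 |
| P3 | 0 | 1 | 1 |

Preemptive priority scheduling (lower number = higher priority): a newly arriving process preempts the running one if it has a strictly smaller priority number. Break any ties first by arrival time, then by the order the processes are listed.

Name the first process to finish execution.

Timeline: | P3 0-1 | P1 1-3 | P2 3-10 | P1 10-13 |
Completion: P1=13  P2=10  P3=1
Finish order: P3 → P2 → P1

P3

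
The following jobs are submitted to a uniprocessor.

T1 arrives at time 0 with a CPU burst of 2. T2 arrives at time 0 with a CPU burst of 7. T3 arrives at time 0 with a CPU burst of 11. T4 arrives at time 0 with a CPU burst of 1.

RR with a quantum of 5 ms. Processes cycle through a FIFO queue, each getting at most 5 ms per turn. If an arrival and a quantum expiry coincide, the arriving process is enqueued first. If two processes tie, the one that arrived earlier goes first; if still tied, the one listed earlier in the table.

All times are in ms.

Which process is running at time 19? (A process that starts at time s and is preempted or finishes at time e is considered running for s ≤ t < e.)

Gantt: | T1 0-2 | T2 2-7 | T3 7-12 | T4 12-13 | T2 13-15 | T3 15-21 |
Completion: T1=2  T2=15  T3=21  T4=13

T3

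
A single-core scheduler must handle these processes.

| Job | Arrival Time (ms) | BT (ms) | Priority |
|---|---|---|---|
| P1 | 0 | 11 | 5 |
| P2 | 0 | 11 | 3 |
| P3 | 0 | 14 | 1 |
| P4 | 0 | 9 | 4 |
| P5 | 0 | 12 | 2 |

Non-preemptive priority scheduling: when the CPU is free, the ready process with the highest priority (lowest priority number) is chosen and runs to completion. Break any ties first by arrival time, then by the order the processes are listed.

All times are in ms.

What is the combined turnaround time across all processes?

180

Timeline: | P3 0-14 | P5 14-26 | P2 26-37 | P4 37-46 | P1 46-57 |
Completion: P1=57  P2=37  P3=14  P4=46  P5=26
Turnaround = completion − arrival: P1=57, P2=37, P3=14, P4=46, P5=26
Total turnaround = 57 + 37 + 14 + 46 + 26 = 180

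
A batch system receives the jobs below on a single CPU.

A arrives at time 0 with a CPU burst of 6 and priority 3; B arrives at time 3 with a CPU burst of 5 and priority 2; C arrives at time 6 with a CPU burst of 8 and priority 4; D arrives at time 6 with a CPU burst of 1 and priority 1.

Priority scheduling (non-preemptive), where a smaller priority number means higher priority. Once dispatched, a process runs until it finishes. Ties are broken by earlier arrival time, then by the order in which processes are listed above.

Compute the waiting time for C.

Schedule: | A 0-6 | D 6-7 | B 7-12 | C 12-20 |
Completion: A=6  B=12  C=20  D=7
Waiting(C) = turnaround − burst = 14 − 8 = 6

6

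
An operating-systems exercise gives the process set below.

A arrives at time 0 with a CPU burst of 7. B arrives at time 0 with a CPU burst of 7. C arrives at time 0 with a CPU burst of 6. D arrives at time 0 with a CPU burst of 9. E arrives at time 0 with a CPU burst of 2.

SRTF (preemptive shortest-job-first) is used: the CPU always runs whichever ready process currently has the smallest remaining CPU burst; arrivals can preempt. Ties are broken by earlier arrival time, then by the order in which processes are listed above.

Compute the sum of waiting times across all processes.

Schedule: | E 0-2 | C 2-8 | A 8-15 | B 15-22 | D 22-31 |
Completion: A=15  B=22  C=8  D=31  E=2
Turnaround (C−A): A=15  B=22  C=8  D=31  E=2
Waiting = turnaround − burst: A=8, B=15, C=2, D=22, E=0
Total waiting = 8 + 15 + 2 + 22 + 0 = 47

47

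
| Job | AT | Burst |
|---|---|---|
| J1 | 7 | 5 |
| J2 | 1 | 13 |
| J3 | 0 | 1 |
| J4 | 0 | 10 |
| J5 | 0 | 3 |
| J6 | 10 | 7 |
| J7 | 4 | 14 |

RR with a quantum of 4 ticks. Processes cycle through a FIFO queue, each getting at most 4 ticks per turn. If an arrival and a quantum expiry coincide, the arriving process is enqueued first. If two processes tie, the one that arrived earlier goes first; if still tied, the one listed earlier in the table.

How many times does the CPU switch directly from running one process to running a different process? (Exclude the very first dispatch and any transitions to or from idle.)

Gantt: | J3 0-1 | J4 1-5 | J5 5-8 | J2 8-12 | J7 12-16 | J4 16-20 | J1 20-24 | J6 24-28 | J2 28-32 | J7 32-36 | J4 36-38 | J1 38-39 | J6 39-42 | J2 42-46 | J7 46-50 | J2 50-51 | J7 51-53 |
Completion: J1=39  J2=51  J3=1  J4=38  J5=8  J6=42  J7=53
Turnaround (C−A): J1=32  J2=50  J3=1  J4=38  J5=8  J6=32  J7=49

16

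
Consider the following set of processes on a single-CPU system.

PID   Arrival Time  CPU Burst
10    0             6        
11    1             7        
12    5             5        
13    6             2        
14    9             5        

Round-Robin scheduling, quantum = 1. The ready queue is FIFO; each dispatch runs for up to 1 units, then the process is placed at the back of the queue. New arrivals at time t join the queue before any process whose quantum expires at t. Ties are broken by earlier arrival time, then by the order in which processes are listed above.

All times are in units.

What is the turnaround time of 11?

Gantt: | 10 0-1 | 11 1-2 | 10 2-3 | 11 3-4 | 10 4-5 | 11 5-6 | 12 6-7 | 10 7-8 | 13 8-9 | 11 9-10 | 12 10-11 | 10 11-12 | 14 12-13 | 13 13-14 | 11 14-15 | 12 15-16 | 10 16-17 | 14 17-18 | 11 18-19 | 12 19-20 | 14 20-21 | 11 21-22 | 12 22-23 | 14 23-25 |
Completion: 10=17  11=22  12=23  13=14  14=25
Turnaround(11) = completion − arrival = 22 − 1 = 21

21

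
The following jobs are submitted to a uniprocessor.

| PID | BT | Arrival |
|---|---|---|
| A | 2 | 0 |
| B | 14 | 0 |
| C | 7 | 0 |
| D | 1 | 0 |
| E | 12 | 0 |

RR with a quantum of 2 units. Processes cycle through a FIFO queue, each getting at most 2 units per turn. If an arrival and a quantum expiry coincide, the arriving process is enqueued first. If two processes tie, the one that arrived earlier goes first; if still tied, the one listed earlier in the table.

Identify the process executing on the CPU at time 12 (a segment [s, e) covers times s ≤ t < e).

C

Schedule: | A 0-2 | B 2-4 | C 4-6 | D 6-7 | E 7-9 | B 9-11 | C 11-13 | E 13-15 | B 15-17 | C 17-19 | E 19-21 | B 21-23 | C 23-24 | E 24-26 | B 26-28 | E 28-30 | B 30-32 | E 32-34 | B 34-36 |
Completion: A=2  B=36  C=24  D=7  E=34
Turnaround (C−A): A=2  B=36  C=24  D=7  E=34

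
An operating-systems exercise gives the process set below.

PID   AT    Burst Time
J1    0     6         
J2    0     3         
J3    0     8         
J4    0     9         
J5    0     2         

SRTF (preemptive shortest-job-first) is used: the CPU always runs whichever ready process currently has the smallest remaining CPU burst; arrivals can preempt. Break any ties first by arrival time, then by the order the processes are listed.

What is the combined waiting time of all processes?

Timeline: | J5 0-2 | J2 2-5 | J1 5-11 | J3 11-19 | J4 19-28 |
Completion: J1=11  J2=5  J3=19  J4=28  J5=2
Turnaround (C−A): J1=11  J2=5  J3=19  J4=28  J5=2
Waiting = turnaround − burst: J1=5, J2=2, J3=11, J4=19, J5=0
Total waiting = 5 + 2 + 11 + 19 + 0 = 37

37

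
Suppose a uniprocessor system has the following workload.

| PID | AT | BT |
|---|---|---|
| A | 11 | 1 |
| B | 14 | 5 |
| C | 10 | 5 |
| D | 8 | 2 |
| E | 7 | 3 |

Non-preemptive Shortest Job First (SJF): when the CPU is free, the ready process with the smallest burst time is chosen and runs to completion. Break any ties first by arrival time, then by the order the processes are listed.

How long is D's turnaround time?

Schedule: | idle 0-7 | E 7-10 | D 10-12 | A 12-13 | C 13-18 | B 18-23 |
Completion: A=13  B=23  C=18  D=12  E=10
Turnaround(D) = completion − arrival = 12 − 8 = 4

4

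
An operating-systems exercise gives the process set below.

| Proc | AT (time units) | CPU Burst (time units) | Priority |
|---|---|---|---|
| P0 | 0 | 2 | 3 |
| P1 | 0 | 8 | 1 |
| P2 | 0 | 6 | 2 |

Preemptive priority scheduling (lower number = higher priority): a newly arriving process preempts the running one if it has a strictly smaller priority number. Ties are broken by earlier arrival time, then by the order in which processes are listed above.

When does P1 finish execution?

8

Schedule: | P1 0-8 | P2 8-14 | P0 14-16 |
Completion: P0=16  P1=8  P2=14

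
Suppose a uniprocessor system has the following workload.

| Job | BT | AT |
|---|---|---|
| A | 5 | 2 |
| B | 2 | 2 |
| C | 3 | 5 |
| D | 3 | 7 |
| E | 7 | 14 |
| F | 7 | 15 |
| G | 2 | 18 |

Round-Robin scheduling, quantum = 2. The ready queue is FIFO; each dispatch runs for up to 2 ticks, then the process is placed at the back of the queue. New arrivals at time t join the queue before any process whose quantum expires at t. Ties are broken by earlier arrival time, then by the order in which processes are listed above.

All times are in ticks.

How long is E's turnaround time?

16

Gantt: | idle 0-2 | A 2-4 | B 4-6 | A 6-8 | C 8-10 | D 10-12 | A 12-13 | C 13-14 | D 14-15 | E 15-17 | F 17-19 | E 19-21 | G 21-23 | F 23-25 | E 25-27 | F 27-29 | E 29-30 | F 30-31 |
Completion: A=13  B=6  C=14  D=15  E=30  F=31  G=23
Turnaround(E) = completion − arrival = 30 − 14 = 16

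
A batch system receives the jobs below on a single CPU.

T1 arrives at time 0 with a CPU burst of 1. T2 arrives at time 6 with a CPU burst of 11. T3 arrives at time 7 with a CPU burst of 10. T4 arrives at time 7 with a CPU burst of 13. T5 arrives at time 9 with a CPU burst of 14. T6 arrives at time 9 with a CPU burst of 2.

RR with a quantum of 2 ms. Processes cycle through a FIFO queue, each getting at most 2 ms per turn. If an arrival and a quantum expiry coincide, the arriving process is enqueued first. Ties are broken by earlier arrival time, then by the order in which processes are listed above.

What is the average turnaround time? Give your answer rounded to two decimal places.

Gantt: | T1 0-1 | idle 1-6 | T2 6-8 | T3 8-10 | T4 10-12 | T2 12-14 | T5 14-16 | T6 16-18 | T3 18-20 | T4 20-22 | T2 22-24 | T5 24-26 | T3 26-28 | T4 28-30 | T2 30-32 | T5 32-34 | T3 34-36 | T4 36-38 | T2 38-40 | T5 40-42 | T3 42-44 | T4 44-46 | T2 46-47 | T5 47-49 | T4 49-51 | T5 51-53 | T4 53-54 | T5 54-56 |
Completion: T1=1  T2=47  T3=44  T4=54  T5=56  T6=18
Turnaround (C−A): T1=1  T2=41  T3=37  T4=47  T5=47  T6=9
Turnaround times: T1=1, T2=41, T3=37, T4=47, T5=47, T6=9
Average turnaround = (1+41+37+47+47+9) / 6 = 182/6 = 30.33

30.33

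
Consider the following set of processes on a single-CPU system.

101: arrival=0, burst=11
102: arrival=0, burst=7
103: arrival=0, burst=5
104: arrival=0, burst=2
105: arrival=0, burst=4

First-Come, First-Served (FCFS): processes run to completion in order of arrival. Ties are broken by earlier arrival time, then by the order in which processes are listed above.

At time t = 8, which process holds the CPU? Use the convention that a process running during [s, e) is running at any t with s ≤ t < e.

Timeline: | 101 0-11 | 102 11-18 | 103 18-23 | 104 23-25 | 105 25-29 |
Completion: 101=11  102=18  103=23  104=25  105=29

101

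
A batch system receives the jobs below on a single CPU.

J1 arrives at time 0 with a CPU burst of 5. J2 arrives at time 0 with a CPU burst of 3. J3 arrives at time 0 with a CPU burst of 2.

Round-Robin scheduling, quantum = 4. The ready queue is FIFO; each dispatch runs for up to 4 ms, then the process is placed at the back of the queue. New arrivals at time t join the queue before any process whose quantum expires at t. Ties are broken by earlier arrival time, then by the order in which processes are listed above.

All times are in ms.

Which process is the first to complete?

Gantt: | J1 0-4 | J2 4-7 | J3 7-9 | J1 9-10 |
Completion: J1=10  J2=7  J3=9
Turnaround (C−A): J1=10  J2=7  J3=9
Finish order: J2 → J3 → J1

J2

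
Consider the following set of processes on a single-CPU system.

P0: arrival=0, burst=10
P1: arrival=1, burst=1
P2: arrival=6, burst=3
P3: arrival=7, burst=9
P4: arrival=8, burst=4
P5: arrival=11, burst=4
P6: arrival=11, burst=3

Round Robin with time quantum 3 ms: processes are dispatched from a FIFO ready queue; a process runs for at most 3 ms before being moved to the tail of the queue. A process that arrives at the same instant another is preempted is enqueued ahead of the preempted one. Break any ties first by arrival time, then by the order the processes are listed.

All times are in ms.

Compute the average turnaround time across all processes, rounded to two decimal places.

17.00

Timeline: | P0 0-3 | P1 3-4 | P0 4-7 | P2 7-10 | P3 10-13 | P0 13-16 | P4 16-19 | P5 19-22 | P6 22-25 | P3 25-28 | P0 28-29 | P4 29-30 | P5 30-31 | P3 31-34 |
Completion: P0=29  P1=4  P2=10  P3=34  P4=30  P5=31  P6=25
Turnaround times: P0=29, P1=3, P2=4, P3=27, P4=22, P5=20, P6=14
Average turnaround = (29+3+4+27+22+20+14) / 7 = 119/7 = 17.00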